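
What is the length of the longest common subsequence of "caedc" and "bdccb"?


LCS of "caedc" and "bdccb"
DP table:
           b    d    c    c    b
      0    0    0    0    0    0
  c   0    0    0    1    1    1
  a   0    0    0    1    1    1
  e   0    0    0    1    1    1
  d   0    0    1    1    1    1
  c   0    0    1    2    2    2
LCS length = dp[5][5] = 2

2


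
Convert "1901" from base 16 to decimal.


Input: "1901" in base 16
Positional expansion:
  Digit '1' (value 1) x 16^3 = 4096
  Digit '9' (value 9) x 16^2 = 2304
  Digit '0' (value 0) x 16^1 = 0
  Digit '1' (value 1) x 16^0 = 1
Sum = 6401

6401


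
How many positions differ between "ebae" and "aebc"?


Comparing "ebae" and "aebc" position by position:
  Position 0: 'e' vs 'a' => DIFFER
  Position 1: 'b' vs 'e' => DIFFER
  Position 2: 'a' vs 'b' => DIFFER
  Position 3: 'e' vs 'c' => DIFFER
Positions that differ: 4

4


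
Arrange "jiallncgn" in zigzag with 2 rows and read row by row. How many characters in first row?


Zigzag "jiallncgn" into 2 rows:
Placing characters:
  'j' => row 0
  'i' => row 1
  'a' => row 0
  'l' => row 1
  'l' => row 0
  'n' => row 1
  'c' => row 0
  'g' => row 1
  'n' => row 0
Rows:
  Row 0: "jalcn"
  Row 1: "ilng"
First row length: 5

5


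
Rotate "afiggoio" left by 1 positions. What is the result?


Input: "afiggoio", rotate left by 1
First 1 characters: "a"
Remaining characters: "figgoio"
Concatenate remaining + first: "figgoio" + "a" = "figgoioa"

figgoioa


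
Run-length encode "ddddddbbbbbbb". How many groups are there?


Input: ddddddbbbbbbb
Scanning for consecutive runs:
  Group 1: 'd' x 6 (positions 0-5)
  Group 2: 'b' x 7 (positions 6-12)
Total groups: 2

2


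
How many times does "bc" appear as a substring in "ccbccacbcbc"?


Searching for "bc" in "ccbccacbcbc"
Scanning each position:
  Position 0: "cc" => no
  Position 1: "cb" => no
  Position 2: "bc" => MATCH
  Position 3: "cc" => no
  Position 4: "ca" => no
  Position 5: "ac" => no
  Position 6: "cb" => no
  Position 7: "bc" => MATCH
  Position 8: "cb" => no
  Position 9: "bc" => MATCH
Total occurrences: 3

3


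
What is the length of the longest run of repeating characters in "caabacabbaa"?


Input: "caabacabbaa"
Scanning for longest run:
  Position 1 ('a'): new char, reset run to 1
  Position 2 ('a'): continues run of 'a', length=2
  Position 3 ('b'): new char, reset run to 1
  Position 4 ('a'): new char, reset run to 1
  Position 5 ('c'): new char, reset run to 1
  Position 6 ('a'): new char, reset run to 1
  Position 7 ('b'): new char, reset run to 1
  Position 8 ('b'): continues run of 'b', length=2
  Position 9 ('a'): new char, reset run to 1
  Position 10 ('a'): continues run of 'a', length=2
Longest run: 'a' with length 2

2


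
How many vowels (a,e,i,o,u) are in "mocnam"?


Input: mocnam
Checking each character:
  'm' at position 0: consonant
  'o' at position 1: vowel (running total: 1)
  'c' at position 2: consonant
  'n' at position 3: consonant
  'a' at position 4: vowel (running total: 2)
  'm' at position 5: consonant
Total vowels: 2

2


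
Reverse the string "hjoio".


Input: hjoio
Reading characters right to left:
  Position 4: 'o'
  Position 3: 'i'
  Position 2: 'o'
  Position 1: 'j'
  Position 0: 'h'
Reversed: oiojh

oiojh


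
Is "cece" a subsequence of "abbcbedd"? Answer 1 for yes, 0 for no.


Check if "cece" is a subsequence of "abbcbedd"
Greedy scan:
  Position 0 ('a'): no match needed
  Position 1 ('b'): no match needed
  Position 2 ('b'): no match needed
  Position 3 ('c'): matches sub[0] = 'c'
  Position 4 ('b'): no match needed
  Position 5 ('e'): matches sub[1] = 'e'
  Position 6 ('d'): no match needed
  Position 7 ('d'): no match needed
Only matched 2/4 characters => not a subsequence

0


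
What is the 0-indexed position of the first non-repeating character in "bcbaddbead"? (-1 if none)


Input: bcbaddbead
Character frequencies:
  'a': 2
  'b': 3
  'c': 1
  'd': 3
  'e': 1
Scanning left to right for freq == 1:
  Position 0 ('b'): freq=3, skip
  Position 1 ('c'): unique! => answer = 1

1


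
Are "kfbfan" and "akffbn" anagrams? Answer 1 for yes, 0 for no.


Strings: "kfbfan", "akffbn"
Sorted first:  abffkn
Sorted second: abffkn
Sorted forms match => anagrams

1


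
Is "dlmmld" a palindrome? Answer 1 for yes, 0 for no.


Input: dlmmld
Reversed: dlmmld
  Compare pos 0 ('d') with pos 5 ('d'): match
  Compare pos 1 ('l') with pos 4 ('l'): match
  Compare pos 2 ('m') with pos 3 ('m'): match
Result: palindrome

1


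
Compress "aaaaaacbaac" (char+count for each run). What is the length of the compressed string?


Input: aaaaaacbaac
Runs:
  'a' x 6 => "a6"
  'c' x 1 => "c1"
  'b' x 1 => "b1"
  'a' x 2 => "a2"
  'c' x 1 => "c1"
Compressed: "a6c1b1a2c1"
Compressed length: 10

10


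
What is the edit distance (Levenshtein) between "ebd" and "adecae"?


Computing edit distance: "ebd" -> "adecae"
DP table:
           a    d    e    c    a    e
      0    1    2    3    4    5    6
  e   1    1    2    2    3    4    5
  b   2    2    2    3    3    4    5
  d   3    3    2    3    4    4    5
Edit distance = dp[3][6] = 5

5


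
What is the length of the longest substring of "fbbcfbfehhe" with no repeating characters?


Input: "fbbcfbfehhe"
Sliding window (track last position of each char):
  Position 0 ('f'): window [0,0] length 1 -- new best
  Position 1 ('b'): window [0,1] length 2 -- new best
  Position 2 ('b'): repeat (last at 1), move window start to 2
  Position 2 ('b'): window [2,2] length 1
  Position 3 ('c'): window [2,3] length 2
  Position 4 ('f'): window [2,4] length 3 -- new best
  Position 5 ('b'): repeat (last at 2), move window start to 3
  Position 5 ('b'): window [3,5] length 3
  Position 6 ('f'): repeat (last at 4), move window start to 5
  Position 6 ('f'): window [5,6] length 2
  Position 7 ('e'): window [5,7] length 3
  Position 8 ('h'): window [5,8] length 4 -- new best
  Position 9 ('h'): repeat (last at 8), move window start to 9
  Position 9 ('h'): window [9,9] length 1
  Position 10 ('e'): window [9,10] length 2
Longest substring with no repeats: "bfeh" with length 4

4


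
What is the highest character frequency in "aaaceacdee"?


Input: aaaceacdee
Character counts:
  'a': 4
  'c': 2
  'd': 1
  'e': 3
Maximum frequency: 4

4


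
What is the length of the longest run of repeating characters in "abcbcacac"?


Input: "abcbcacac"
Scanning for longest run:
  Position 1 ('b'): new char, reset run to 1
  Position 2 ('c'): new char, reset run to 1
  Position 3 ('b'): new char, reset run to 1
  Position 4 ('c'): new char, reset run to 1
  Position 5 ('a'): new char, reset run to 1
  Position 6 ('c'): new char, reset run to 1
  Position 7 ('a'): new char, reset run to 1
  Position 8 ('c'): new char, reset run to 1
Longest run: 'a' with length 1

1


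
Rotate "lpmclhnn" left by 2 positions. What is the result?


Input: "lpmclhnn", rotate left by 2
First 2 characters: "lp"
Remaining characters: "mclhnn"
Concatenate remaining + first: "mclhnn" + "lp" = "mclhnnlp"

mclhnnlp


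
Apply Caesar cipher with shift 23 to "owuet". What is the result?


Caesar cipher: shift "owuet" by 23
  'o' (pos 14) + 23 = pos 11 = 'l'
  'w' (pos 22) + 23 = pos 19 = 't'
  'u' (pos 20) + 23 = pos 17 = 'r'
  'e' (pos 4) + 23 = pos 1 = 'b'
  't' (pos 19) + 23 = pos 16 = 'q'
Result: ltrbq

ltrbq


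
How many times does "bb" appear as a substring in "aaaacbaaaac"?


Searching for "bb" in "aaaacbaaaac"
Scanning each position:
  Position 0: "aa" => no
  Position 1: "aa" => no
  Position 2: "aa" => no
  Position 3: "ac" => no
  Position 4: "cb" => no
  Position 5: "ba" => no
  Position 6: "aa" => no
  Position 7: "aa" => no
  Position 8: "aa" => no
  Position 9: "ac" => no
Total occurrences: 0

0


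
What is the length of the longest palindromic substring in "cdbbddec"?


Input: "cdbbddec"
Checking substrings for palindromes:
  [1:5] "dbbd" (len 4) => palindrome
  [2:4] "bb" (len 2) => palindrome
  [4:6] "dd" (len 2) => palindrome
Longest palindromic substring: "dbbd" with length 4

4


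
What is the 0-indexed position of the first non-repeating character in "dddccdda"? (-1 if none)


Input: dddccdda
Character frequencies:
  'a': 1
  'c': 2
  'd': 5
Scanning left to right for freq == 1:
  Position 0 ('d'): freq=5, skip
  Position 1 ('d'): freq=5, skip
  Position 2 ('d'): freq=5, skip
  Position 3 ('c'): freq=2, skip
  Position 4 ('c'): freq=2, skip
  Position 5 ('d'): freq=5, skip
  Position 6 ('d'): freq=5, skip
  Position 7 ('a'): unique! => answer = 7

7


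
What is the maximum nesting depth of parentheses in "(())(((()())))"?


Input: "(())(((()())))"
Tracking depth:
  Position 0 '(': depth becomes 1
  Position 1 '(': depth becomes 2
  Position 2 ')': depth becomes 1
  Position 3 ')': depth becomes 0
  Position 4 '(': depth becomes 1
  Position 5 '(': depth becomes 2
  Position 6 '(': depth becomes 3
  Position 7 '(': depth becomes 4
  Position 8 ')': depth becomes 3
  Position 9 '(': depth becomes 4
  Position 10 ')': depth becomes 3
  Position 11 ')': depth becomes 2
  Position 12 ')': depth becomes 1
  Position 13 ')': depth becomes 0
Maximum depth reached: 4

4


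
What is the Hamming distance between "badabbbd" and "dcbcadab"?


Comparing "badabbbd" and "dcbcadab" position by position:
  Position 0: 'b' vs 'd' => differ
  Position 1: 'a' vs 'c' => differ
  Position 2: 'd' vs 'b' => differ
  Position 3: 'a' vs 'c' => differ
  Position 4: 'b' vs 'a' => differ
  Position 5: 'b' vs 'd' => differ
  Position 6: 'b' vs 'a' => differ
  Position 7: 'd' vs 'b' => differ
Total differences (Hamming distance): 8

8


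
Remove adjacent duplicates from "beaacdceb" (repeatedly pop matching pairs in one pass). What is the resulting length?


Input: beaacdceb
Stack-based adjacent duplicate removal:
  Read 'b': push. Stack: b
  Read 'e': push. Stack: be
  Read 'a': push. Stack: bea
  Read 'a': matches stack top 'a' => pop. Stack: be
  Read 'c': push. Stack: bec
  Read 'd': push. Stack: becd
  Read 'c': push. Stack: becdc
  Read 'e': push. Stack: becdce
  Read 'b': push. Stack: becdceb
Final stack: "becdceb" (length 7)

7


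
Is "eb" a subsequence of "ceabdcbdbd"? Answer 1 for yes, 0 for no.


Check if "eb" is a subsequence of "ceabdcbdbd"
Greedy scan:
  Position 0 ('c'): no match needed
  Position 1 ('e'): matches sub[0] = 'e'
  Position 2 ('a'): no match needed
  Position 3 ('b'): matches sub[1] = 'b'
  Position 4 ('d'): no match needed
  Position 5 ('c'): no match needed
  Position 6 ('b'): no match needed
  Position 7 ('d'): no match needed
  Position 8 ('b'): no match needed
  Position 9 ('d'): no match needed
All 2 characters matched => is a subsequence

1


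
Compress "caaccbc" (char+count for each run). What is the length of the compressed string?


Input: caaccbc
Runs:
  'c' x 1 => "c1"
  'a' x 2 => "a2"
  'c' x 2 => "c2"
  'b' x 1 => "b1"
  'c' x 1 => "c1"
Compressed: "c1a2c2b1c1"
Compressed length: 10

10


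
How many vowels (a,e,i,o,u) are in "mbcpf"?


Input: mbcpf
Checking each character:
  'm' at position 0: consonant
  'b' at position 1: consonant
  'c' at position 2: consonant
  'p' at position 3: consonant
  'f' at position 4: consonant
Total vowels: 0

0


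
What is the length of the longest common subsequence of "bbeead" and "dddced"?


LCS of "bbeead" and "dddced"
DP table:
           d    d    d    c    e    d
      0    0    0    0    0    0    0
  b   0    0    0    0    0    0    0
  b   0    0    0    0    0    0    0
  e   0    0    0    0    0    1    1
  e   0    0    0    0    0    1    1
  a   0    0    0    0    0    1    1
  d   0    1    1    1    1    1    2
LCS length = dp[6][6] = 2

2


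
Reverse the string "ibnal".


Input: ibnal
Reading characters right to left:
  Position 4: 'l'
  Position 3: 'a'
  Position 2: 'n'
  Position 1: 'b'
  Position 0: 'i'
Reversed: lanbi

lanbi


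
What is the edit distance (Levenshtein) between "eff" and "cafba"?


Computing edit distance: "eff" -> "cafba"
DP table:
           c    a    f    b    a
      0    1    2    3    4    5
  e   1    1    2    3    4    5
  f   2    2    2    2    3    4
  f   3    3    3    2    3    4
Edit distance = dp[3][5] = 4

4


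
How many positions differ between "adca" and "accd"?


Comparing "adca" and "accd" position by position:
  Position 0: 'a' vs 'a' => same
  Position 1: 'd' vs 'c' => DIFFER
  Position 2: 'c' vs 'c' => same
  Position 3: 'a' vs 'd' => DIFFER
Positions that differ: 2

2


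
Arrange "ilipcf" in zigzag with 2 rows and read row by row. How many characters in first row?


Zigzag "ilipcf" into 2 rows:
Placing characters:
  'i' => row 0
  'l' => row 1
  'i' => row 0
  'p' => row 1
  'c' => row 0
  'f' => row 1
Rows:
  Row 0: "iic"
  Row 1: "lpf"
First row length: 3

3


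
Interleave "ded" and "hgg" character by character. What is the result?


Interleaving "ded" and "hgg":
  Position 0: 'd' from first, 'h' from second => "dh"
  Position 1: 'e' from first, 'g' from second => "eg"
  Position 2: 'd' from first, 'g' from second => "dg"
Result: dhegdg

dhegdg


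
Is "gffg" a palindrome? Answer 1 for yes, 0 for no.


Input: gffg
Reversed: gffg
  Compare pos 0 ('g') with pos 3 ('g'): match
  Compare pos 1 ('f') with pos 2 ('f'): match
Result: palindrome

1


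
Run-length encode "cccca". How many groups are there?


Input: cccca
Scanning for consecutive runs:
  Group 1: 'c' x 4 (positions 0-3)
  Group 2: 'a' x 1 (positions 4-4)
Total groups: 2

2


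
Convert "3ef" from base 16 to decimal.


Input: "3ef" in base 16
Positional expansion:
  Digit '3' (value 3) x 16^2 = 768
  Digit 'e' (value 14) x 16^1 = 224
  Digit 'f' (value 15) x 16^0 = 15
Sum = 1007

1007


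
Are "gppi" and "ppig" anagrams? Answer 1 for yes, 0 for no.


Strings: "gppi", "ppig"
Sorted first:  gipp
Sorted second: gipp
Sorted forms match => anagrams

1


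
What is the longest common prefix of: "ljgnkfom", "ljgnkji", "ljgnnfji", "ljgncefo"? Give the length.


Words: ljgnkfom, ljgnkji, ljgnnfji, ljgncefo
  Position 0: all 'l' => match
  Position 1: all 'j' => match
  Position 2: all 'g' => match
  Position 3: all 'n' => match
  Position 4: ('k', 'k', 'n', 'c') => mismatch, stop
LCP = "ljgn" (length 4)

4


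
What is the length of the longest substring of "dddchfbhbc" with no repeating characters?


Input: "dddchfbhbc"
Sliding window (track last position of each char):
  Position 0 ('d'): window [0,0] length 1 -- new best
  Position 1 ('d'): repeat (last at 0), move window start to 1
  Position 1 ('d'): window [1,1] length 1
  Position 2 ('d'): repeat (last at 1), move window start to 2
  Position 2 ('d'): window [2,2] length 1
  Position 3 ('c'): window [2,3] length 2 -- new best
  Position 4 ('h'): window [2,4] length 3 -- new best
  Position 5 ('f'): window [2,5] length 4 -- new best
  Position 6 ('b'): window [2,6] length 5 -- new best
  Position 7 ('h'): repeat (last at 4), move window start to 5
  Position 7 ('h'): window [5,7] length 3
  Position 8 ('b'): repeat (last at 6), move window start to 7
  Position 8 ('b'): window [7,8] length 2
  Position 9 ('c'): window [7,9] length 3
Longest substring with no repeats: "dchfb" with length 5

5


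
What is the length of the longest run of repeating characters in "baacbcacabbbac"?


Input: "baacbcacabbbac"
Scanning for longest run:
  Position 1 ('a'): new char, reset run to 1
  Position 2 ('a'): continues run of 'a', length=2
  Position 3 ('c'): new char, reset run to 1
  Position 4 ('b'): new char, reset run to 1
  Position 5 ('c'): new char, reset run to 1
  Position 6 ('a'): new char, reset run to 1
  Position 7 ('c'): new char, reset run to 1
  Position 8 ('a'): new char, reset run to 1
  Position 9 ('b'): new char, reset run to 1
  Position 10 ('b'): continues run of 'b', length=2
  Position 11 ('b'): continues run of 'b', length=3
  Position 12 ('a'): new char, reset run to 1
  Position 13 ('c'): new char, reset run to 1
Longest run: 'b' with length 3

3


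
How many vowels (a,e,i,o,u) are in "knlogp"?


Input: knlogp
Checking each character:
  'k' at position 0: consonant
  'n' at position 1: consonant
  'l' at position 2: consonant
  'o' at position 3: vowel (running total: 1)
  'g' at position 4: consonant
  'p' at position 5: consonant
Total vowels: 1

1


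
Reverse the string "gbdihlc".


Input: gbdihlc
Reading characters right to left:
  Position 6: 'c'
  Position 5: 'l'
  Position 4: 'h'
  Position 3: 'i'
  Position 2: 'd'
  Position 1: 'b'
  Position 0: 'g'
Reversed: clhidbg

clhidbg


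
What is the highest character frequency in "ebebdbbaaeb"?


Input: ebebdbbaaeb
Character counts:
  'a': 2
  'b': 5
  'd': 1
  'e': 3
Maximum frequency: 5

5


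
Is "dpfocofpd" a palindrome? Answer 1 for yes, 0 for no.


Input: dpfocofpd
Reversed: dpfocofpd
  Compare pos 0 ('d') with pos 8 ('d'): match
  Compare pos 1 ('p') with pos 7 ('p'): match
  Compare pos 2 ('f') with pos 6 ('f'): match
  Compare pos 3 ('o') with pos 5 ('o'): match
Result: palindrome

1


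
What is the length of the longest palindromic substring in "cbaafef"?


Input: "cbaafef"
Checking substrings for palindromes:
  [4:7] "fef" (len 3) => palindrome
  [2:4] "aa" (len 2) => palindrome
Longest palindromic substring: "fef" with length 3

3


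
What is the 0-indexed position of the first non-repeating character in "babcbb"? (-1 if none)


Input: babcbb
Character frequencies:
  'a': 1
  'b': 4
  'c': 1
Scanning left to right for freq == 1:
  Position 0 ('b'): freq=4, skip
  Position 1 ('a'): unique! => answer = 1

1


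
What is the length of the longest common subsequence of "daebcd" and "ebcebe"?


LCS of "daebcd" and "ebcebe"
DP table:
           e    b    c    e    b    e
      0    0    0    0    0    0    0
  d   0    0    0    0    0    0    0
  a   0    0    0    0    0    0    0
  e   0    1    1    1    1    1    1
  b   0    1    2    2    2    2    2
  c   0    1    2    3    3    3    3
  d   0    1    2    3    3    3    3
LCS length = dp[6][6] = 3

3


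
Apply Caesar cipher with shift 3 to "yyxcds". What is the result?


Caesar cipher: shift "yyxcds" by 3
  'y' (pos 24) + 3 = pos 1 = 'b'
  'y' (pos 24) + 3 = pos 1 = 'b'
  'x' (pos 23) + 3 = pos 0 = 'a'
  'c' (pos 2) + 3 = pos 5 = 'f'
  'd' (pos 3) + 3 = pos 6 = 'g'
  's' (pos 18) + 3 = pos 21 = 'v'
Result: bbafgv

bbafgv


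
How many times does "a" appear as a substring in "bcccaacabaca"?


Searching for "a" in "bcccaacabaca"
Scanning each position:
  Position 0: "b" => no
  Position 1: "c" => no
  Position 2: "c" => no
  Position 3: "c" => no
  Position 4: "a" => MATCH
  Position 5: "a" => MATCH
  Position 6: "c" => no
  Position 7: "a" => MATCH
  Position 8: "b" => no
  Position 9: "a" => MATCH
  Position 10: "c" => no
  Position 11: "a" => MATCH
Total occurrences: 5

5


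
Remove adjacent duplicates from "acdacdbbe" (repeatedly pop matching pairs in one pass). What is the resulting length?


Input: acdacdbbe
Stack-based adjacent duplicate removal:
  Read 'a': push. Stack: a
  Read 'c': push. Stack: ac
  Read 'd': push. Stack: acd
  Read 'a': push. Stack: acda
  Read 'c': push. Stack: acdac
  Read 'd': push. Stack: acdacd
  Read 'b': push. Stack: acdacdb
  Read 'b': matches stack top 'b' => pop. Stack: acdacd
  Read 'e': push. Stack: acdacde
Final stack: "acdacde" (length 7)

7


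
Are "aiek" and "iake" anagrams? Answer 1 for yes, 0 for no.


Strings: "aiek", "iake"
Sorted first:  aeik
Sorted second: aeik
Sorted forms match => anagrams

1


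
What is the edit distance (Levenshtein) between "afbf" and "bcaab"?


Computing edit distance: "afbf" -> "bcaab"
DP table:
           b    c    a    a    b
      0    1    2    3    4    5
  a   1    1    2    2    3    4
  f   2    2    2    3    3    4
  b   3    2    3    3    4    3
  f   4    3    3    4    4    4
Edit distance = dp[4][5] = 4

4


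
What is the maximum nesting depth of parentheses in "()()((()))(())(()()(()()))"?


Input: "()()((()))(())(()()(()()))"
Tracking depth:
  Position 0 '(': depth becomes 1
  Position 1 ')': depth becomes 0
  Position 2 '(': depth becomes 1
  Position 3 ')': depth becomes 0
  Position 4 '(': depth becomes 1
  Position 5 '(': depth becomes 2
  Position 6 '(': depth becomes 3
  Position 7 ')': depth becomes 2
  Position 8 ')': depth becomes 1
  Position 9 ')': depth becomes 0
  Position 10 '(': depth becomes 1
  Position 11 '(': depth becomes 2
  Position 12 ')': depth becomes 1
  Position 13 ')': depth becomes 0
  Position 14 '(': depth becomes 1
  Position 15 '(': depth becomes 2
  Position 16 ')': depth becomes 1
  Position 17 '(': depth becomes 2
  Position 18 ')': depth becomes 1
  Position 19 '(': depth becomes 2
  Position 20 '(': depth becomes 3
  Position 21 ')': depth becomes 2
  Position 22 '(': depth becomes 3
  Position 23 ')': depth becomes 2
  Position 24 ')': depth becomes 1
  Position 25 ')': depth becomes 0
Maximum depth reached: 3

3


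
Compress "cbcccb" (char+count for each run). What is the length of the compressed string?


Input: cbcccb
Runs:
  'c' x 1 => "c1"
  'b' x 1 => "b1"
  'c' x 3 => "c3"
  'b' x 1 => "b1"
Compressed: "c1b1c3b1"
Compressed length: 8

8


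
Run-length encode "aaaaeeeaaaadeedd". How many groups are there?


Input: aaaaeeeaaaadeedd
Scanning for consecutive runs:
  Group 1: 'a' x 4 (positions 0-3)
  Group 2: 'e' x 3 (positions 4-6)
  Group 3: 'a' x 4 (positions 7-10)
  Group 4: 'd' x 1 (positions 11-11)
  Group 5: 'e' x 2 (positions 12-13)
  Group 6: 'd' x 2 (positions 14-15)
Total groups: 6

6


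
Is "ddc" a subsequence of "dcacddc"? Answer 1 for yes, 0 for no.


Check if "ddc" is a subsequence of "dcacddc"
Greedy scan:
  Position 0 ('d'): matches sub[0] = 'd'
  Position 1 ('c'): no match needed
  Position 2 ('a'): no match needed
  Position 3 ('c'): no match needed
  Position 4 ('d'): matches sub[1] = 'd'
  Position 5 ('d'): no match needed
  Position 6 ('c'): matches sub[2] = 'c'
All 3 characters matched => is a subsequence

1


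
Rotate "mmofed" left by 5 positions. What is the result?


Input: "mmofed", rotate left by 5
First 5 characters: "mmofe"
Remaining characters: "d"
Concatenate remaining + first: "d" + "mmofe" = "dmmofe"

dmmofe


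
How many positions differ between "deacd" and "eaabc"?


Comparing "deacd" and "eaabc" position by position:
  Position 0: 'd' vs 'e' => DIFFER
  Position 1: 'e' vs 'a' => DIFFER
  Position 2: 'a' vs 'a' => same
  Position 3: 'c' vs 'b' => DIFFER
  Position 4: 'd' vs 'c' => DIFFER
Positions that differ: 4

4


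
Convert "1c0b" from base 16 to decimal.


Input: "1c0b" in base 16
Positional expansion:
  Digit '1' (value 1) x 16^3 = 4096
  Digit 'c' (value 12) x 16^2 = 3072
  Digit '0' (value 0) x 16^1 = 0
  Digit 'b' (value 11) x 16^0 = 11
Sum = 7179

7179


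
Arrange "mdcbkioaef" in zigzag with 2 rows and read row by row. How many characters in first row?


Zigzag "mdcbkioaef" into 2 rows:
Placing characters:
  'm' => row 0
  'd' => row 1
  'c' => row 0
  'b' => row 1
  'k' => row 0
  'i' => row 1
  'o' => row 0
  'a' => row 1
  'e' => row 0
  'f' => row 1
Rows:
  Row 0: "mckoe"
  Row 1: "dbiaf"
First row length: 5

5


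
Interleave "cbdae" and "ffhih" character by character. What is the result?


Interleaving "cbdae" and "ffhih":
  Position 0: 'c' from first, 'f' from second => "cf"
  Position 1: 'b' from first, 'f' from second => "bf"
  Position 2: 'd' from first, 'h' from second => "dh"
  Position 3: 'a' from first, 'i' from second => "ai"
  Position 4: 'e' from first, 'h' from second => "eh"
Result: cfbfdhaieh

cfbfdhaieh


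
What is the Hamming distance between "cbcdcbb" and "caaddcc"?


Comparing "cbcdcbb" and "caaddcc" position by position:
  Position 0: 'c' vs 'c' => same
  Position 1: 'b' vs 'a' => differ
  Position 2: 'c' vs 'a' => differ
  Position 3: 'd' vs 'd' => same
  Position 4: 'c' vs 'd' => differ
  Position 5: 'b' vs 'c' => differ
  Position 6: 'b' vs 'c' => differ
Total differences (Hamming distance): 5

5


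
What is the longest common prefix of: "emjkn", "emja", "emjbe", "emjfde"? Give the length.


Words: emjkn, emja, emjbe, emjfde
  Position 0: all 'e' => match
  Position 1: all 'm' => match
  Position 2: all 'j' => match
  Position 3: ('k', 'a', 'b', 'f') => mismatch, stop
LCP = "emj" (length 3)

3


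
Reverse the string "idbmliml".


Input: idbmliml
Reading characters right to left:
  Position 7: 'l'
  Position 6: 'm'
  Position 5: 'i'
  Position 4: 'l'
  Position 3: 'm'
  Position 2: 'b'
  Position 1: 'd'
  Position 0: 'i'
Reversed: lmilmbdi

lmilmbdi


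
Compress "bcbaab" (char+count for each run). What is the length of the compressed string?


Input: bcbaab
Runs:
  'b' x 1 => "b1"
  'c' x 1 => "c1"
  'b' x 1 => "b1"
  'a' x 2 => "a2"
  'b' x 1 => "b1"
Compressed: "b1c1b1a2b1"
Compressed length: 10

10


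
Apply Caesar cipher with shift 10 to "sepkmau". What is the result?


Caesar cipher: shift "sepkmau" by 10
  's' (pos 18) + 10 = pos 2 = 'c'
  'e' (pos 4) + 10 = pos 14 = 'o'
  'p' (pos 15) + 10 = pos 25 = 'z'
  'k' (pos 10) + 10 = pos 20 = 'u'
  'm' (pos 12) + 10 = pos 22 = 'w'
  'a' (pos 0) + 10 = pos 10 = 'k'
  'u' (pos 20) + 10 = pos 4 = 'e'
Result: cozuwke

cozuwke


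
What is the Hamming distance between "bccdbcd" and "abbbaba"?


Comparing "bccdbcd" and "abbbaba" position by position:
  Position 0: 'b' vs 'a' => differ
  Position 1: 'c' vs 'b' => differ
  Position 2: 'c' vs 'b' => differ
  Position 3: 'd' vs 'b' => differ
  Position 4: 'b' vs 'a' => differ
  Position 5: 'c' vs 'b' => differ
  Position 6: 'd' vs 'a' => differ
Total differences (Hamming distance): 7

7


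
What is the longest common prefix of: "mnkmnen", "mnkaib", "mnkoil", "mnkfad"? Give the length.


Words: mnkmnen, mnkaib, mnkoil, mnkfad
  Position 0: all 'm' => match
  Position 1: all 'n' => match
  Position 2: all 'k' => match
  Position 3: ('m', 'a', 'o', 'f') => mismatch, stop
LCP = "mnk" (length 3)

3


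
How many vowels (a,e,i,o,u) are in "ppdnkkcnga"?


Input: ppdnkkcnga
Checking each character:
  'p' at position 0: consonant
  'p' at position 1: consonant
  'd' at position 2: consonant
  'n' at position 3: consonant
  'k' at position 4: consonant
  'k' at position 5: consonant
  'c' at position 6: consonant
  'n' at position 7: consonant
  'g' at position 8: consonant
  'a' at position 9: vowel (running total: 1)
Total vowels: 1

1


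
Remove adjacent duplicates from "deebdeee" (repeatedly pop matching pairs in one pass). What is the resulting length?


Input: deebdeee
Stack-based adjacent duplicate removal:
  Read 'd': push. Stack: d
  Read 'e': push. Stack: de
  Read 'e': matches stack top 'e' => pop. Stack: d
  Read 'b': push. Stack: db
  Read 'd': push. Stack: dbd
  Read 'e': push. Stack: dbde
  Read 'e': matches stack top 'e' => pop. Stack: dbd
  Read 'e': push. Stack: dbde
Final stack: "dbde" (length 4)

4


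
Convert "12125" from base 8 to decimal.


Input: "12125" in base 8
Positional expansion:
  Digit '1' (value 1) x 8^4 = 4096
  Digit '2' (value 2) x 8^3 = 1024
  Digit '1' (value 1) x 8^2 = 64
  Digit '2' (value 2) x 8^1 = 16
  Digit '5' (value 5) x 8^0 = 5
Sum = 5205

5205


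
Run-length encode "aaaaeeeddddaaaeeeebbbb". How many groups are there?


Input: aaaaeeeddddaaaeeeebbbb
Scanning for consecutive runs:
  Group 1: 'a' x 4 (positions 0-3)
  Group 2: 'e' x 3 (positions 4-6)
  Group 3: 'd' x 4 (positions 7-10)
  Group 4: 'a' x 3 (positions 11-13)
  Group 5: 'e' x 4 (positions 14-17)
  Group 6: 'b' x 4 (positions 18-21)
Total groups: 6

6


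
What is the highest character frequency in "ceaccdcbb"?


Input: ceaccdcbb
Character counts:
  'a': 1
  'b': 2
  'c': 4
  'd': 1
  'e': 1
Maximum frequency: 4

4


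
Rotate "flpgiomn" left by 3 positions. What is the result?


Input: "flpgiomn", rotate left by 3
First 3 characters: "flp"
Remaining characters: "giomn"
Concatenate remaining + first: "giomn" + "flp" = "giomnflp"

giomnflp


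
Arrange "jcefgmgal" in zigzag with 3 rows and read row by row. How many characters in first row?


Zigzag "jcefgmgal" into 3 rows:
Placing characters:
  'j' => row 0
  'c' => row 1
  'e' => row 2
  'f' => row 1
  'g' => row 0
  'm' => row 1
  'g' => row 2
  'a' => row 1
  'l' => row 0
Rows:
  Row 0: "jgl"
  Row 1: "cfma"
  Row 2: "eg"
First row length: 3

3


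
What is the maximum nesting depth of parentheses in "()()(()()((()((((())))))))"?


Input: "()()(()()((()((((())))))))"
Tracking depth:
  Position 0 '(': depth becomes 1
  Position 1 ')': depth becomes 0
  Position 2 '(': depth becomes 1
  Position 3 ')': depth becomes 0
  Position 4 '(': depth becomes 1
  Position 5 '(': depth becomes 2
  Position 6 ')': depth becomes 1
  Position 7 '(': depth becomes 2
  Position 8 ')': depth becomes 1
  Position 9 '(': depth becomes 2
  Position 10 '(': depth becomes 3
  Position 11 '(': depth becomes 4
  Position 12 ')': depth becomes 3
  Position 13 '(': depth becomes 4
  Position 14 '(': depth becomes 5
  Position 15 '(': depth becomes 6
  Position 16 '(': depth becomes 7
  Position 17 '(': depth becomes 8
  Position 18 ')': depth becomes 7
  Position 19 ')': depth becomes 6
  Position 20 ')': depth becomes 5
  Position 21 ')': depth becomes 4
  Position 22 ')': depth becomes 3
  Position 23 ')': depth becomes 2
  Position 24 ')': depth becomes 1
  Position 25 ')': depth becomes 0
Maximum depth reached: 8

8


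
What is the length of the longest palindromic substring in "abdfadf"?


Input: "abdfadf"
Checking substrings for palindromes:
  No multi-char palindromic substrings found
Longest palindromic substring: "a" with length 1

1


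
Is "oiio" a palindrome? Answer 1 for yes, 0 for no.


Input: oiio
Reversed: oiio
  Compare pos 0 ('o') with pos 3 ('o'): match
  Compare pos 1 ('i') with pos 2 ('i'): match
Result: palindrome

1


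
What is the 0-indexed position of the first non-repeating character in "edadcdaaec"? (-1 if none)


Input: edadcdaaec
Character frequencies:
  'a': 3
  'c': 2
  'd': 3
  'e': 2
Scanning left to right for freq == 1:
  Position 0 ('e'): freq=2, skip
  Position 1 ('d'): freq=3, skip
  Position 2 ('a'): freq=3, skip
  Position 3 ('d'): freq=3, skip
  Position 4 ('c'): freq=2, skip
  Position 5 ('d'): freq=3, skip
  Position 6 ('a'): freq=3, skip
  Position 7 ('a'): freq=3, skip
  Position 8 ('e'): freq=2, skip
  Position 9 ('c'): freq=2, skip
  No unique character found => answer = -1

-1


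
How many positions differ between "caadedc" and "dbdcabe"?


Comparing "caadedc" and "dbdcabe" position by position:
  Position 0: 'c' vs 'd' => DIFFER
  Position 1: 'a' vs 'b' => DIFFER
  Position 2: 'a' vs 'd' => DIFFER
  Position 3: 'd' vs 'c' => DIFFER
  Position 4: 'e' vs 'a' => DIFFER
  Position 5: 'd' vs 'b' => DIFFER
  Position 6: 'c' vs 'e' => DIFFER
Positions that differ: 7

7


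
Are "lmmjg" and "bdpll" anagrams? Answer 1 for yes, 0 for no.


Strings: "lmmjg", "bdpll"
Sorted first:  gjlmm
Sorted second: bdllp
Differ at position 0: 'g' vs 'b' => not anagrams

0


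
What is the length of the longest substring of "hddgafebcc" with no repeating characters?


Input: "hddgafebcc"
Sliding window (track last position of each char):
  Position 0 ('h'): window [0,0] length 1 -- new best
  Position 1 ('d'): window [0,1] length 2 -- new best
  Position 2 ('d'): repeat (last at 1), move window start to 2
  Position 2 ('d'): window [2,2] length 1
  Position 3 ('g'): window [2,3] length 2
  Position 4 ('a'): window [2,4] length 3 -- new best
  Position 5 ('f'): window [2,5] length 4 -- new best
  Position 6 ('e'): window [2,6] length 5 -- new best
  Position 7 ('b'): window [2,7] length 6 -- new best
  Position 8 ('c'): window [2,8] length 7 -- new best
  Position 9 ('c'): repeat (last at 8), move window start to 9
  Position 9 ('c'): window [9,9] length 1
Longest substring with no repeats: "dgafebc" with length 7

7


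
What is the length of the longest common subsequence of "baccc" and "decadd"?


LCS of "baccc" and "decadd"
DP table:
           d    e    c    a    d    d
      0    0    0    0    0    0    0
  b   0    0    0    0    0    0    0
  a   0    0    0    0    1    1    1
  c   0    0    0    1    1    1    1
  c   0    0    0    1    1    1    1
  c   0    0    0    1    1    1    1
LCS length = dp[5][6] = 1

1


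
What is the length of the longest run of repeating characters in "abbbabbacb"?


Input: "abbbabbacb"
Scanning for longest run:
  Position 1 ('b'): new char, reset run to 1
  Position 2 ('b'): continues run of 'b', length=2
  Position 3 ('b'): continues run of 'b', length=3
  Position 4 ('a'): new char, reset run to 1
  Position 5 ('b'): new char, reset run to 1
  Position 6 ('b'): continues run of 'b', length=2
  Position 7 ('a'): new char, reset run to 1
  Position 8 ('c'): new char, reset run to 1
  Position 9 ('b'): new char, reset run to 1
Longest run: 'b' with length 3

3


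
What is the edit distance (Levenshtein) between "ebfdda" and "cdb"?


Computing edit distance: "ebfdda" -> "cdb"
DP table:
           c    d    b
      0    1    2    3
  e   1    1    2    3
  b   2    2    2    2
  f   3    3    3    3
  d   4    4    3    4
  d   5    5    4    4
  a   6    6    5    5
Edit distance = dp[6][3] = 5

5


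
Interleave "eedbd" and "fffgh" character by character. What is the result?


Interleaving "eedbd" and "fffgh":
  Position 0: 'e' from first, 'f' from second => "ef"
  Position 1: 'e' from first, 'f' from second => "ef"
  Position 2: 'd' from first, 'f' from second => "df"
  Position 3: 'b' from first, 'g' from second => "bg"
  Position 4: 'd' from first, 'h' from second => "dh"
Result: efefdfbgdh

efefdfbgdh


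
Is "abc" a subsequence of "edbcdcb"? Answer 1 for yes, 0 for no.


Check if "abc" is a subsequence of "edbcdcb"
Greedy scan:
  Position 0 ('e'): no match needed
  Position 1 ('d'): no match needed
  Position 2 ('b'): no match needed
  Position 3 ('c'): no match needed
  Position 4 ('d'): no match needed
  Position 5 ('c'): no match needed
  Position 6 ('b'): no match needed
Only matched 0/3 characters => not a subsequence

0


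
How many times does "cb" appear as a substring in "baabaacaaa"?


Searching for "cb" in "baabaacaaa"
Scanning each position:
  Position 0: "ba" => no
  Position 1: "aa" => no
  Position 2: "ab" => no
  Position 3: "ba" => no
  Position 4: "aa" => no
  Position 5: "ac" => no
  Position 6: "ca" => no
  Position 7: "aa" => no
  Position 8: "aa" => no
Total occurrences: 0

0


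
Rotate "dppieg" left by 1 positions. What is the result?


Input: "dppieg", rotate left by 1
First 1 characters: "d"
Remaining characters: "ppieg"
Concatenate remaining + first: "ppieg" + "d" = "ppiegd"

ppiegd


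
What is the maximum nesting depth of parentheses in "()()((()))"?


Input: "()()((()))"
Tracking depth:
  Position 0 '(': depth becomes 1
  Position 1 ')': depth becomes 0
  Position 2 '(': depth becomes 1
  Position 3 ')': depth becomes 0
  Position 4 '(': depth becomes 1
  Position 5 '(': depth becomes 2
  Position 6 '(': depth becomes 3
  Position 7 ')': depth becomes 2
  Position 8 ')': depth becomes 1
  Position 9 ')': depth becomes 0
Maximum depth reached: 3

3


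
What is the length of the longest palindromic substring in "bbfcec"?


Input: "bbfcec"
Checking substrings for palindromes:
  [3:6] "cec" (len 3) => palindrome
  [0:2] "bb" (len 2) => palindrome
Longest palindromic substring: "cec" with length 3

3


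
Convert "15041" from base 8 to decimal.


Input: "15041" in base 8
Positional expansion:
  Digit '1' (value 1) x 8^4 = 4096
  Digit '5' (value 5) x 8^3 = 2560
  Digit '0' (value 0) x 8^2 = 0
  Digit '4' (value 4) x 8^1 = 32
  Digit '1' (value 1) x 8^0 = 1
Sum = 6689

6689


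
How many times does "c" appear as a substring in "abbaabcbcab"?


Searching for "c" in "abbaabcbcab"
Scanning each position:
  Position 0: "a" => no
  Position 1: "b" => no
  Position 2: "b" => no
  Position 3: "a" => no
  Position 4: "a" => no
  Position 5: "b" => no
  Position 6: "c" => MATCH
  Position 7: "b" => no
  Position 8: "c" => MATCH
  Position 9: "a" => no
  Position 10: "b" => no
Total occurrences: 2

2


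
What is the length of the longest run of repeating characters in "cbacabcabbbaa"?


Input: "cbacabcabbbaa"
Scanning for longest run:
  Position 1 ('b'): new char, reset run to 1
  Position 2 ('a'): new char, reset run to 1
  Position 3 ('c'): new char, reset run to 1
  Position 4 ('a'): new char, reset run to 1
  Position 5 ('b'): new char, reset run to 1
  Position 6 ('c'): new char, reset run to 1
  Position 7 ('a'): new char, reset run to 1
  Position 8 ('b'): new char, reset run to 1
  Position 9 ('b'): continues run of 'b', length=2
  Position 10 ('b'): continues run of 'b', length=3
  Position 11 ('a'): new char, reset run to 1
  Position 12 ('a'): continues run of 'a', length=2
Longest run: 'b' with length 3

3


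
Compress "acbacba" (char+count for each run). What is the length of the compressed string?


Input: acbacba
Runs:
  'a' x 1 => "a1"
  'c' x 1 => "c1"
  'b' x 1 => "b1"
  'a' x 1 => "a1"
  'c' x 1 => "c1"
  'b' x 1 => "b1"
  'a' x 1 => "a1"
Compressed: "a1c1b1a1c1b1a1"
Compressed length: 14

14


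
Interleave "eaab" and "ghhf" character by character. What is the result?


Interleaving "eaab" and "ghhf":
  Position 0: 'e' from first, 'g' from second => "eg"
  Position 1: 'a' from first, 'h' from second => "ah"
  Position 2: 'a' from first, 'h' from second => "ah"
  Position 3: 'b' from first, 'f' from second => "bf"
Result: egahahbf

egahahbf


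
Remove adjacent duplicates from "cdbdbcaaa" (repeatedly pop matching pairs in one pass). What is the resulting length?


Input: cdbdbcaaa
Stack-based adjacent duplicate removal:
  Read 'c': push. Stack: c
  Read 'd': push. Stack: cd
  Read 'b': push. Stack: cdb
  Read 'd': push. Stack: cdbd
  Read 'b': push. Stack: cdbdb
  Read 'c': push. Stack: cdbdbc
  Read 'a': push. Stack: cdbdbca
  Read 'a': matches stack top 'a' => pop. Stack: cdbdbc
  Read 'a': push. Stack: cdbdbca
Final stack: "cdbdbca" (length 7)

7


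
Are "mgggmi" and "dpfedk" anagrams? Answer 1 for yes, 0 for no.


Strings: "mgggmi", "dpfedk"
Sorted first:  gggimm
Sorted second: ddefkp
Differ at position 0: 'g' vs 'd' => not anagrams

0


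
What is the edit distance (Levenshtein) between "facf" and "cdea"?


Computing edit distance: "facf" -> "cdea"
DP table:
           c    d    e    a
      0    1    2    3    4
  f   1    1    2    3    4
  a   2    2    2    3    3
  c   3    2    3    3    4
  f   4    3    3    4    4
Edit distance = dp[4][4] = 4

4


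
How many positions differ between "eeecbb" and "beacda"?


Comparing "eeecbb" and "beacda" position by position:
  Position 0: 'e' vs 'b' => DIFFER
  Position 1: 'e' vs 'e' => same
  Position 2: 'e' vs 'a' => DIFFER
  Position 3: 'c' vs 'c' => same
  Position 4: 'b' vs 'd' => DIFFER
  Position 5: 'b' vs 'a' => DIFFER
Positions that differ: 4

4


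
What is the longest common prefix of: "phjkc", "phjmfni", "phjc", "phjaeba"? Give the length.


Words: phjkc, phjmfni, phjc, phjaeba
  Position 0: all 'p' => match
  Position 1: all 'h' => match
  Position 2: all 'j' => match
  Position 3: ('k', 'm', 'c', 'a') => mismatch, stop
LCP = "phj" (length 3)

3


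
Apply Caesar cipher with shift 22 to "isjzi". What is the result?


Caesar cipher: shift "isjzi" by 22
  'i' (pos 8) + 22 = pos 4 = 'e'
  's' (pos 18) + 22 = pos 14 = 'o'
  'j' (pos 9) + 22 = pos 5 = 'f'
  'z' (pos 25) + 22 = pos 21 = 'v'
  'i' (pos 8) + 22 = pos 4 = 'e'
Result: eofve

eofve


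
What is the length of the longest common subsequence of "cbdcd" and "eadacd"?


LCS of "cbdcd" and "eadacd"
DP table:
           e    a    d    a    c    d
      0    0    0    0    0    0    0
  c   0    0    0    0    0    1    1
  b   0    0    0    0    0    1    1
  d   0    0    0    1    1    1    2
  c   0    0    0    1    1    2    2
  d   0    0    0    1    1    2    3
LCS length = dp[5][6] = 3

3
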